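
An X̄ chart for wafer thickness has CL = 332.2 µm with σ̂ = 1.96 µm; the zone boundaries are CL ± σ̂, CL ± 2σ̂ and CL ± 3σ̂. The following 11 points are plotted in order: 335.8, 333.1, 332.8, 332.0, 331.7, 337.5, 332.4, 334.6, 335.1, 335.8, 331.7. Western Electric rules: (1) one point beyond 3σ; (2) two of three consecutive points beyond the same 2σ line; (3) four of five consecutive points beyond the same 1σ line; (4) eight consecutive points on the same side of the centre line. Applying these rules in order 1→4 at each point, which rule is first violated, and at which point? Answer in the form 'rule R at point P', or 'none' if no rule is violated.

rule 3 at point 10

Zone of each point (C = within 1σ̂, B = 1σ̂–2σ̂, A = 2σ̂–3σ̂, * = beyond 3σ̂; sign = side of CL): 1:+B, 2:+C, 3:+C, 4:-C, 5:-C, 6:+A, 7:+C, 8:+B, 9:+B, 10:+B, 11:-C
Rule 3 (four of five consecutive points beyond the same 1σ limit) is satisfied at point 10.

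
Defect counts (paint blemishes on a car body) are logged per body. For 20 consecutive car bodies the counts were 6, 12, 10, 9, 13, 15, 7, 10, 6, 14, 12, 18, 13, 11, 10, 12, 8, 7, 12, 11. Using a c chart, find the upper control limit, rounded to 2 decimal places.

20.66

c̄ = (6 + 12 + 10 + 9 + 13 + 15 + 7 + 10 + 6 + 14 + 12 + 18 + 13 + 11 + 10 + 12 + 8 + 7 + 12 + 11) / 20 = 216 / 20 = 10.8000
UCL = c̄ + 3√c̄ = 10.8000 + 3 × √10.8000 = 10.8000 + 3 × 3.2863 = 20.6590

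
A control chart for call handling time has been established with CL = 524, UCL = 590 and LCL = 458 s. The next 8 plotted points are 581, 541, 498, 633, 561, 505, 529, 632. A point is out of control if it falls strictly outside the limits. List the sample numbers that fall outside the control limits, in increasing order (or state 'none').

Compare each point to [458, 590]: sample 4 = 633 > UCL; sample 8 = 632 > UCL.

4, 8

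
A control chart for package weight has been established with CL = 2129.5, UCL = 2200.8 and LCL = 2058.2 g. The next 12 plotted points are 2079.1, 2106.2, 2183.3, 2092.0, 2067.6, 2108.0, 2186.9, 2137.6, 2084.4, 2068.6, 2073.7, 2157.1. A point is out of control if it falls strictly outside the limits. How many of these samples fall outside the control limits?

All 12 points lie within [2058.2, 2200.8].

0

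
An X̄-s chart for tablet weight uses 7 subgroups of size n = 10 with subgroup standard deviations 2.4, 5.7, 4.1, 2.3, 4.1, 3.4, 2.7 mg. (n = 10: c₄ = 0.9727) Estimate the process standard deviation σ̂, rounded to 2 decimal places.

3.63

s̄ = (2.4 + 5.7 + 4.1 + 2.3 + 4.1 + 3.4 + 2.7) / 7 = 3.5286
σ̂ = s̄ / c₄ = 3.5286 / 0.9727 = 3.6276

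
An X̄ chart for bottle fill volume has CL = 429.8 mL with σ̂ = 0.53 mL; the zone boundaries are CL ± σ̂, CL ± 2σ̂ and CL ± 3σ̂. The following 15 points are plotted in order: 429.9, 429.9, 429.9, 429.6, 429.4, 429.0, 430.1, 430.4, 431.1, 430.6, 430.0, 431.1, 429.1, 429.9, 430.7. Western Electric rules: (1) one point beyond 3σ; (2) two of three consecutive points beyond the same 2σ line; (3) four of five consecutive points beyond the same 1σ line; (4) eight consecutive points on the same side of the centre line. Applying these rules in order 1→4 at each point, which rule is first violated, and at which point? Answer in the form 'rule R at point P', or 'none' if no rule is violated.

rule 3 at point 12

Zone of each point (C = within 1σ̂, B = 1σ̂–2σ̂, A = 2σ̂–3σ̂, * = beyond 3σ̂; sign = side of CL): 1:+C, 2:+C, 3:+C, 4:-C, 5:-C, 6:-B, 7:+C, 8:+B, 9:+A, 10:+B, 11:+C, 12:+A, 13:-B, 14:+C, 15:+B
Rule 3 (four of five consecutive points beyond the same 1σ limit) is satisfied at point 12.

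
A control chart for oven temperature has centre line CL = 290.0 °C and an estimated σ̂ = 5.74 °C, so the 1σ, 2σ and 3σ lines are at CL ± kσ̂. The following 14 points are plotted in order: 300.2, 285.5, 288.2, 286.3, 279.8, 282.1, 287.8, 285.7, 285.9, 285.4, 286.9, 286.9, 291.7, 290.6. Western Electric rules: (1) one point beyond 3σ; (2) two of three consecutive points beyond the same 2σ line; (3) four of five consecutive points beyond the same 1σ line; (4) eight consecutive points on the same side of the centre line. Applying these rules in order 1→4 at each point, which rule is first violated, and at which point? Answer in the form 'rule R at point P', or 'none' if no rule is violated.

rule 4 at point 9

Zone of each point (C = within 1σ̂, B = 1σ̂–2σ̂, A = 2σ̂–3σ̂, * = beyond 3σ̂; sign = side of CL): 1:+B, 2:-C, 3:-C, 4:-C, 5:-B, 6:-B, 7:-C, 8:-C, 9:-C, 10:-C, 11:-C, 12:-C, 13:+C, 14:+C
Rule 4 (eight consecutive points on the same side of the centre line) is satisfied at point 9.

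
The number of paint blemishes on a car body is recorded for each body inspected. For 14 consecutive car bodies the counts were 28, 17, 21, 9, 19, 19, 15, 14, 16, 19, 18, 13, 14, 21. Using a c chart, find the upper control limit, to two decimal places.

29.86

c̄ = (28 + 17 + 21 + 9 + 19 + 19 + 15 + 14 + 16 + 19 + 18 + 13 + 14 + 21) / 14 = 243 / 14 = 17.3571
UCL = c̄ + 3√c̄ = 17.3571 + 3 × √17.3571 = 17.3571 + 3 × 4.1662 = 29.8557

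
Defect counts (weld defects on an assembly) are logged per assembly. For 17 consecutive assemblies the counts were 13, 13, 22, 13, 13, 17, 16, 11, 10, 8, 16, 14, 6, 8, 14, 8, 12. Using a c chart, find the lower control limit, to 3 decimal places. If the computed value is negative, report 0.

1.944

c̄ = (13 + 13 + 22 + 13 + 13 + 17 + 16 + 11 + 10 + 8 + 16 + 14 + 6 + 8 + 14 + 8 + 12) / 17 = 214 / 17 = 12.5882
LCL = c̄ − 3√c̄ = 12.5882 − 3 × 3.5480 = 1.9443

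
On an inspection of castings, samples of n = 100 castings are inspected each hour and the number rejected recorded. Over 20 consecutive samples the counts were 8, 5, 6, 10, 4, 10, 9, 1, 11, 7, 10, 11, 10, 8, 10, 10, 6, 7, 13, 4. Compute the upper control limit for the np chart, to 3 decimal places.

16.139

p̄ = Σdᵢ / (k·n) = 160 / (20 × 100) = 0.08000
UCL = np̄ + 3·√(np̄(1−p̄)) = 8.0000 + 3 × √(8.0000×0.92000) = 8.0000 + 3 × 2.7129 = 16.1388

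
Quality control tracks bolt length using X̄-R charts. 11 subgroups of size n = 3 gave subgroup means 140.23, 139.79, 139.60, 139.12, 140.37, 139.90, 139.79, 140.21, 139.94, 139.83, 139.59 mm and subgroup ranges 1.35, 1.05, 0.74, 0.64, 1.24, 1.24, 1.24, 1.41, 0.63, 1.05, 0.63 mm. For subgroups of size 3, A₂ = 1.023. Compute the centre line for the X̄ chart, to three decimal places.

X̄̄ = (140.23 + 139.79 + 139.60 + 139.12 + 140.37 + 139.90 + 139.79 + 140.21 + 139.94 + 139.83 + 139.59) / 11 = 1538.3700 / 11 = 139.8518
CL = X̄̄ = 139.8518

139.852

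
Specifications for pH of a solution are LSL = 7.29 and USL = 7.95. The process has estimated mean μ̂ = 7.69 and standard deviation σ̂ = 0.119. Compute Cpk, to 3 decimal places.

0.728

Cpu = (USL − μ̂) / (3σ̂) = (7.95 − 7.69) / (3 × 0.119) = 0.7283; Cpl = (μ̂ − LSL) / (3σ̂) = (7.69 − 7.29) / (3 × 0.119) = 1.1204; Cpk = min(Cpu, Cpl) = 0.7283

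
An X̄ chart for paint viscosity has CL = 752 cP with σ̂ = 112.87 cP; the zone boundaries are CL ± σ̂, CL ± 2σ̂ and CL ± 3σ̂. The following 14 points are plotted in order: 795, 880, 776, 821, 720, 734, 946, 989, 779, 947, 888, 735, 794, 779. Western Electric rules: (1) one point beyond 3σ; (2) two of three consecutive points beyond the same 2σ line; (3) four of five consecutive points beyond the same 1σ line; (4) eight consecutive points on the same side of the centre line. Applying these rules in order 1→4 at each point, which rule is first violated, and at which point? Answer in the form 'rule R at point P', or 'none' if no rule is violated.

rule 3 at point 11

Zone of each point (C = within 1σ̂, B = 1σ̂–2σ̂, A = 2σ̂–3σ̂, * = beyond 3σ̂; sign = side of CL): 1:+C, 2:+B, 3:+C, 4:+C, 5:-C, 6:-C, 7:+B, 8:+A, 9:+C, 10:+B, 11:+B, 12:-C, 13:+C, 14:+C
Rule 3 (four of five consecutive points beyond the same 1σ limit) is satisfied at point 11.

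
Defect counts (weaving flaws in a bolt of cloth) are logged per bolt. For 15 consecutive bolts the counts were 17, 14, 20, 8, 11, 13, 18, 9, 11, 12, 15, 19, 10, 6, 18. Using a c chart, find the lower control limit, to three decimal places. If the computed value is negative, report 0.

2.418

c̄ = (17 + 14 + 20 + 8 + 11 + 13 + 18 + 9 + 11 + 12 + 15 + 19 + 10 + 6 + 18) / 15 = 201 / 15 = 13.4000
LCL = c̄ − 3√c̄ = 13.4000 − 3 × 3.6606 = 2.4182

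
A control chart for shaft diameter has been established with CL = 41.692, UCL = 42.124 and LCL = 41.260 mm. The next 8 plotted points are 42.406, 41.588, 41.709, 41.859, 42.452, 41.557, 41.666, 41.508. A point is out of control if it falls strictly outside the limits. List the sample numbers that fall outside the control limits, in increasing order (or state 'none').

Compare each point to [41.260, 42.124]: sample 1 = 42.406 > UCL; sample 5 = 42.452 > UCL.

1, 5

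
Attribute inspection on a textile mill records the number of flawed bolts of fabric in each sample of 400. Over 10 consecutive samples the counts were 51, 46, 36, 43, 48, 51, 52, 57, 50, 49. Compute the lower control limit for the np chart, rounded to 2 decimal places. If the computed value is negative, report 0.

p̄ = Σdᵢ / (k·n) = 483 / (10 × 400) = 0.12075
LCL = np̄ − 3·√(np̄(1−p̄)) = 48.3000 − 3 × 6.5167 = 28.7498

28.75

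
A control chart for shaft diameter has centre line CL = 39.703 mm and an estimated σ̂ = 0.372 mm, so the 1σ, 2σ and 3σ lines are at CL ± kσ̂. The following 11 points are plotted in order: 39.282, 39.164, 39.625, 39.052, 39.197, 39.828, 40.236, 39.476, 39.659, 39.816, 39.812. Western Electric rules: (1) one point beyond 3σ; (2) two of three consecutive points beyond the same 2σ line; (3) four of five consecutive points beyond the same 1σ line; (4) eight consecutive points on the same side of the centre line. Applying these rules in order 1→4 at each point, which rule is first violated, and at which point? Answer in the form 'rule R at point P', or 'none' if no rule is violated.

Zone of each point (C = within 1σ̂, B = 1σ̂–2σ̂, A = 2σ̂–3σ̂, * = beyond 3σ̂; sign = side of CL): 1:-B, 2:-B, 3:-C, 4:-B, 5:-B, 6:+C, 7:+B, 8:-C, 9:-C, 10:+C, 11:+C
Rule 3 (four of five consecutive points beyond the same 1σ limit) is satisfied at point 5.

rule 3 at point 5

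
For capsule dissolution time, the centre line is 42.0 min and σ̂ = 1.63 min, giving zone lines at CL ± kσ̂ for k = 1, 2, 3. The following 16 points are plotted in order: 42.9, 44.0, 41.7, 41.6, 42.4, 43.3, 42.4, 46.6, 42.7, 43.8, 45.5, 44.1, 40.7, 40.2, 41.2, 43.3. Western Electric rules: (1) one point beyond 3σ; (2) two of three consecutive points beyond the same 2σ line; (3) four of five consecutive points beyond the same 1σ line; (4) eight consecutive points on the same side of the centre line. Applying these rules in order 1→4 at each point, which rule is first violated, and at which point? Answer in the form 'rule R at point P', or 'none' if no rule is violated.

rule 3 at point 12

Zone of each point (C = within 1σ̂, B = 1σ̂–2σ̂, A = 2σ̂–3σ̂, * = beyond 3σ̂; sign = side of CL): 1:+C, 2:+B, 3:-C, 4:-C, 5:+C, 6:+C, 7:+C, 8:+A, 9:+C, 10:+B, 11:+A, 12:+B, 13:-C, 14:-B, 15:-C, 16:+C
Rule 3 (four of five consecutive points beyond the same 1σ limit) is satisfied at point 12.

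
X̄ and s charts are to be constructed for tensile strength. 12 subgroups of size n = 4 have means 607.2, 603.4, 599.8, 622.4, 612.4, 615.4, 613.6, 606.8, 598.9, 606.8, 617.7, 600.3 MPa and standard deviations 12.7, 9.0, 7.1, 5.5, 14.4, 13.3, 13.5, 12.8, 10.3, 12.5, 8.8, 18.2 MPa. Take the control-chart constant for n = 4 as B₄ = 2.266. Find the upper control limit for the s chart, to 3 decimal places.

26.078

s̄ = (12.7 + 9.0 + 7.1 + 5.5 + 14.4 + 13.3 + 13.5 + 12.8 + 10.3 + 12.5 + 8.8 + 18.2) / 12 = 11.5083
UCL_s = B₄·s̄ = 2.266 × 11.5083 = 26.0779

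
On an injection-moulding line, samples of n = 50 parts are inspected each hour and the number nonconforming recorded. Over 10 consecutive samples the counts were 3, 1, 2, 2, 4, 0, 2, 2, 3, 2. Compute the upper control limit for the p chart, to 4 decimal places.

0.1271

p̄ = Σdᵢ / (k·n) = 21 / (10 × 50) = 0.04200
UCL = p̄ + 3·√(p̄(1−p̄)/n) = 0.04200 + 3 × √(0.04200×0.95800/50) = 0.04200 + 3 × 0.02837 = 0.12710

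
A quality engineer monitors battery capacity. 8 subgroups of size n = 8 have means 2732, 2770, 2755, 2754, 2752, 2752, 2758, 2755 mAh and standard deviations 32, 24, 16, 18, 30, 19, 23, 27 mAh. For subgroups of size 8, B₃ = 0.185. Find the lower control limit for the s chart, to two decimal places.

4.37

s̄ = (32 + 24 + 16 + 18 + 30 + 19 + 23 + 27) / 8 = 23.6250
LCL_s = B₃·s̄ = 0.185 × 23.6250 = 4.3706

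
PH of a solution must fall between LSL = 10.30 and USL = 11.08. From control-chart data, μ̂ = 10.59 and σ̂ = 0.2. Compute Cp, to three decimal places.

Cp = (USL − LSL) / (6σ̂) = (11.08 − 10.30) / (6 × 0.2) = 0.7800 / 1.2000 = 0.6500

0.650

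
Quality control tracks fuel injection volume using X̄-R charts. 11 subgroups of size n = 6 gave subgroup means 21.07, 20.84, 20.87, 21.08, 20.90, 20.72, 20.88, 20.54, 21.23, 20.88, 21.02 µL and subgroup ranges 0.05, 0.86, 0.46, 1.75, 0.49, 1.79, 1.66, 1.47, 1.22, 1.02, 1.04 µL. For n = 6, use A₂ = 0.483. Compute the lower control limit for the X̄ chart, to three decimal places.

X̄̄ = (21.07 + 20.84 + 20.87 + 21.08 + 20.90 + 20.72 + 20.88 + 20.54 + 21.23 + 20.88 + 21.02) / 11 = 230.0300 / 11 = 20.9118
R̄ = (0.05 + 0.86 + 0.46 + 1.75 + 0.49 + 1.79 + 1.66 + 1.47 + 1.22 + 1.02 + 1.04) / 11 = 11.8100 / 11 = 1.0736
LCL = X̄̄ − A₂·R̄ = 20.9118 − 0.483 × 1.0736 = 20.3933

20.393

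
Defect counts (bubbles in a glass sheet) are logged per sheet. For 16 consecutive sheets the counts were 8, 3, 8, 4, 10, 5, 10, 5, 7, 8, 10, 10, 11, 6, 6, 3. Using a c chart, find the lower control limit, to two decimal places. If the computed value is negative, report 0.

c̄ = (8 + 3 + 8 + 4 + 10 + 5 + 10 + 5 + 7 + 8 + 10 + 10 + 11 + 6 + 6 + 3) / 16 = 114 / 16 = 7.1250
LCL = c̄ − 3√c̄ = 7.1250 − 3 × 2.6693 = -0.8828 → 0 (cannot be negative)

0.00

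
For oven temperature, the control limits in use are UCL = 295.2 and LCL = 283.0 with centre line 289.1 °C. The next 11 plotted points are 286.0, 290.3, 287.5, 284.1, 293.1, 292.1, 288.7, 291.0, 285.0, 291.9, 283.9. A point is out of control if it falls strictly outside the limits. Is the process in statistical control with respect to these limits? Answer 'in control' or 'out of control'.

in control

All 11 points lie within [283.0, 295.2].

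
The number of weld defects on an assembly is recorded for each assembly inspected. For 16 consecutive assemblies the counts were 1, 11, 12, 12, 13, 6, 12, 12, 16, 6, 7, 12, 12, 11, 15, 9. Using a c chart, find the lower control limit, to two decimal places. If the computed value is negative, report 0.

c̄ = (1 + 11 + 12 + 12 + 13 + 6 + 12 + 12 + 16 + 6 + 7 + 12 + 12 + 11 + 15 + 9) / 16 = 167 / 16 = 10.4375
LCL = c̄ − 3√c̄ = 10.4375 − 3 × 3.2307 = 0.7454

0.75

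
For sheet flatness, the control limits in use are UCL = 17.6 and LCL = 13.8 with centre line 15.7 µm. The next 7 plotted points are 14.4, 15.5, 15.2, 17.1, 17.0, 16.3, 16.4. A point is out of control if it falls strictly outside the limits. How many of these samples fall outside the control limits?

0

All 7 points lie within [13.8, 17.6].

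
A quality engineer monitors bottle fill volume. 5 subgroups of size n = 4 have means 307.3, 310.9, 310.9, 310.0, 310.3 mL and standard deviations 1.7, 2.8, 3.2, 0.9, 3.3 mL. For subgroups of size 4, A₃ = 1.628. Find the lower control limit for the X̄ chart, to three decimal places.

X̄̄ = (307.3 + 310.9 + 310.9 + 310.0 + 310.3) / 5 = 309.8800
s̄ = (1.7 + 2.8 + 3.2 + 0.9 + 3.3) / 5 = 2.3800
LCL = X̄̄ − A₃·s̄ = 309.8800 − 1.628 × 2.3800 = 306.0054

306.005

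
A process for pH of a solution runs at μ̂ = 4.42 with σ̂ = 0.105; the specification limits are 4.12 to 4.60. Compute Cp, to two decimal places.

Cp = (USL − LSL) / (6σ̂) = (4.60 − 4.12) / (6 × 0.105) = 0.4800 / 0.6300 = 0.7619

0.76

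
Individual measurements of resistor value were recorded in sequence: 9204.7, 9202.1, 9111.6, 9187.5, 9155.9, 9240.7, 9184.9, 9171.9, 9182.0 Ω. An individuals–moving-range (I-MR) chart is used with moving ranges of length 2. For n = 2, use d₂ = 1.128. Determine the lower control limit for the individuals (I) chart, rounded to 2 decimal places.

X̄ = (9204.7 + 9202.1 + 9111.6 + 9187.5 + 9155.9 + 9240.7 + 9184.9 + 9171.9 + 9182.0) / 9 = 9182.3667
Moving ranges: 2.6, 90.5, 75.9, 31.6, 84.8, 55.8, 13.0, 10.1; M̄R̄ = 364.3000 / 8 = 45.5375
LCL = X̄ − 3·M̄R̄/d₂ = 9182.3667 − 3 × 45.5375 / 1.128 = 9061.2563

9061.26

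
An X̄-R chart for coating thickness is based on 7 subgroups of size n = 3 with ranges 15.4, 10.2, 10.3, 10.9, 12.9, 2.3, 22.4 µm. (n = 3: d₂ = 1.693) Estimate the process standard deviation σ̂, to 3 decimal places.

R̄ = (15.4 + 10.2 + 10.3 + 10.9 + 12.9 + 2.3 + 22.4) / 7 = 12.0571
σ̂ = R̄ / d₂ = 12.0571 / 1.693 = 7.1218

7.122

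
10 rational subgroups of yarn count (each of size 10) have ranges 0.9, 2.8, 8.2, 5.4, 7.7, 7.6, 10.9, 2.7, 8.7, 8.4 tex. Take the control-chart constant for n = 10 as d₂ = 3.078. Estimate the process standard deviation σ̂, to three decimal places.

2.057

R̄ = (0.9 + 2.8 + 8.2 + 5.4 + 7.7 + 7.6 + 10.9 + 2.7 + 8.7 + 8.4) / 10 = 6.3300
σ̂ = R̄ / d₂ = 6.3300 / 3.078 = 2.0565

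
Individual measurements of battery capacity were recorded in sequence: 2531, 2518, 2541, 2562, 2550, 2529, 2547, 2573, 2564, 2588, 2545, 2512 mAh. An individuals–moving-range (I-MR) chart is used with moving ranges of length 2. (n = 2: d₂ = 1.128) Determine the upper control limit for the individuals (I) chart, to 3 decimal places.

2605.419

X̄ = (2531 + 2518 + 2541 + 2562 + 2550 + 2529 + 2547 + 2573 + 2564 + 2588 + 2545 + 2512) / 12 = 2546.6667
Moving ranges: 13, 23, 21, 12, 21, 18, 26, 9, 24, 43, 33; M̄R̄ = 243.0000 / 11 = 22.0909
UCL = X̄ + 3·M̄R̄/d₂ = 2546.6667 + 3 × 22.0909 / 1.128 = 2605.4191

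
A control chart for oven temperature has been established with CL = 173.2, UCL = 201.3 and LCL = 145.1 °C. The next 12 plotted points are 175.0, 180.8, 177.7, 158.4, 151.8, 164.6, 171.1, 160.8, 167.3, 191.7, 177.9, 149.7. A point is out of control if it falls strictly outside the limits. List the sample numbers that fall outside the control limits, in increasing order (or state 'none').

none

All 12 points lie within [145.1, 201.3].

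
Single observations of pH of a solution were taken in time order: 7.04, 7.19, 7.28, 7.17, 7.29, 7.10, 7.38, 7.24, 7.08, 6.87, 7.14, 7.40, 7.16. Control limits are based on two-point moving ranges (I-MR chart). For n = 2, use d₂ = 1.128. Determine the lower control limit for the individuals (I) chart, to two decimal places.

X̄ = (7.04 + 7.19 + 7.28 + 7.17 + 7.29 + 7.10 + 7.38 + 7.24 + 7.08 + 6.87 + 7.14 + 7.40 + 7.16) / 13 = 7.1800
Moving ranges: 0.15, 0.09, 0.11, 0.12, 0.19, 0.28, 0.14, 0.16, 0.21, 0.27, 0.26, 0.24; M̄R̄ = 2.2200 / 12 = 0.1850
LCL = X̄ − 3·M̄R̄/d₂ = 7.1800 − 3 × 0.1850 / 1.128 = 6.6880

6.69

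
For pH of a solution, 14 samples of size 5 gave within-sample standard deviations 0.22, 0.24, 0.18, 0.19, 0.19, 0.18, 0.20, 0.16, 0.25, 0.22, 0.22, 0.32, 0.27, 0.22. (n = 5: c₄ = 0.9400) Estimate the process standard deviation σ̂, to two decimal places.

0.23

s̄ = (0.22 + 0.24 + 0.18 + 0.19 + 0.19 + 0.18 + 0.20 + 0.16 + 0.25 + 0.22 + 0.22 + 0.32 + 0.27 + 0.22) / 14 = 0.2186
σ̂ = s̄ / c₄ = 0.2186 / 0.9400 = 0.2325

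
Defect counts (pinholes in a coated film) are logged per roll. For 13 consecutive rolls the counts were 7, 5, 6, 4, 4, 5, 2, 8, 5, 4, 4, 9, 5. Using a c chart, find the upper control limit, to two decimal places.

c̄ = (7 + 5 + 6 + 4 + 4 + 5 + 2 + 8 + 5 + 4 + 4 + 9 + 5) / 13 = 68 / 13 = 5.2308
UCL = c̄ + 3√c̄ = 5.2308 + 3 × √5.2308 = 5.2308 + 3 × 2.2871 = 12.0920

12.09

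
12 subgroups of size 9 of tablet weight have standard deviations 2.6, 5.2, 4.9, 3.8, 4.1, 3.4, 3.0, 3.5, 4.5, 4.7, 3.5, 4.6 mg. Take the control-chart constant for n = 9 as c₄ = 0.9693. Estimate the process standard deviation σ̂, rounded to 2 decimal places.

s̄ = (2.6 + 5.2 + 4.9 + 3.8 + 4.1 + 3.4 + 3.0 + 3.5 + 4.5 + 4.7 + 3.5 + 4.6) / 12 = 3.9833
σ̂ = s̄ / c₄ = 3.9833 / 0.9693 = 4.1095

4.11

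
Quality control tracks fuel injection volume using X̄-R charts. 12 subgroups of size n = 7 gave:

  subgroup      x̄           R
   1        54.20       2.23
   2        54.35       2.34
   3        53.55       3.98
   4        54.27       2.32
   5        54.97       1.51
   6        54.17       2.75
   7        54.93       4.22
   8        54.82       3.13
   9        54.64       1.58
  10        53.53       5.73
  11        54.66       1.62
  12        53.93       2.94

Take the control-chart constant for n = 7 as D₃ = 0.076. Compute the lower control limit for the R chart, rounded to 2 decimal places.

0.22

R̄ = (2.23 + 2.34 + 3.98 + 2.32 + 1.51 + 2.75 + 4.22 + 3.13 + 1.58 + 5.73 + 1.62 + 2.94) / 12 = 34.3500 / 12 = 2.8625
LCL_R = D₃·R̄ = 0.076 × 2.8625 = 0.2176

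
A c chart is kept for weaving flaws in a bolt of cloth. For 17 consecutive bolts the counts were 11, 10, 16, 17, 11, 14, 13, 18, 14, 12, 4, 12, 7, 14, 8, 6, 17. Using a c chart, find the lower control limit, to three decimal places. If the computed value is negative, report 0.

c̄ = (11 + 10 + 16 + 17 + 11 + 14 + 13 + 18 + 14 + 12 + 4 + 12 + 7 + 14 + 8 + 6 + 17) / 17 = 204 / 17 = 12.0000
LCL = c̄ − 3√c̄ = 12.0000 − 3 × 3.4641 = 1.6077

1.608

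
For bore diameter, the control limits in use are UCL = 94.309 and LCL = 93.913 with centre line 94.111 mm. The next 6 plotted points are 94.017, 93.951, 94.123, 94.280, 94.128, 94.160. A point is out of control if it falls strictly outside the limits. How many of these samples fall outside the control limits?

0

All 6 points lie within [93.913, 94.309].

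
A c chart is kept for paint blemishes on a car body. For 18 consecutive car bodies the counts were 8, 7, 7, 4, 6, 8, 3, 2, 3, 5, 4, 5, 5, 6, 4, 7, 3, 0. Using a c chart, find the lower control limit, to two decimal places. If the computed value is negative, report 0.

c̄ = (8 + 7 + 7 + 4 + 6 + 8 + 3 + 2 + 3 + 5 + 4 + 5 + 5 + 6 + 4 + 7 + 3 + 0) / 18 = 87 / 18 = 4.8333
LCL = c̄ − 3√c̄ = 4.8333 − 3 × 2.1985 = -1.7621 → 0 (cannot be negative)

0.00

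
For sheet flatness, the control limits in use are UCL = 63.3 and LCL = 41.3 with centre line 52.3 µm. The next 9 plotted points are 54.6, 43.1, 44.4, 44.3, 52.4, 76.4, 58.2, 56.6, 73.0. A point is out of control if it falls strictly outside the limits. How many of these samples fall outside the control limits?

2

Compare each point to [41.3, 63.3]: sample 6 = 76.4 > UCL; sample 9 = 73.0 > UCL.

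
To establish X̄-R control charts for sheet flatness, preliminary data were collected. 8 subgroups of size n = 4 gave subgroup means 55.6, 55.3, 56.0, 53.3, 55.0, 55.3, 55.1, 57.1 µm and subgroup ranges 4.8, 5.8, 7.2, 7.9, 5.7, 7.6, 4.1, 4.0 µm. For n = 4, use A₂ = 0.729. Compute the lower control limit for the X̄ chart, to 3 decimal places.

51.046

X̄̄ = (55.6 + 55.3 + 56.0 + 53.3 + 55.0 + 55.3 + 55.1 + 57.1) / 8 = 442.7000 / 8 = 55.3375
R̄ = (4.8 + 5.8 + 7.2 + 7.9 + 5.7 + 7.6 + 4.1 + 4.0) / 8 = 47.1000 / 8 = 5.8875
LCL = X̄̄ − A₂·R̄ = 55.3375 − 0.729 × 5.8875 = 51.0455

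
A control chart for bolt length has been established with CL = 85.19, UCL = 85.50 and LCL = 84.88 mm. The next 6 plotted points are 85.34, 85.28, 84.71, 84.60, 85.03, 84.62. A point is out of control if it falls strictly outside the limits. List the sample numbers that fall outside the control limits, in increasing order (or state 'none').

Compare each point to [84.88, 85.50]: sample 3 = 84.71 < LCL; sample 4 = 84.60 < LCL; sample 6 = 84.62 < LCL.

3, 4, 6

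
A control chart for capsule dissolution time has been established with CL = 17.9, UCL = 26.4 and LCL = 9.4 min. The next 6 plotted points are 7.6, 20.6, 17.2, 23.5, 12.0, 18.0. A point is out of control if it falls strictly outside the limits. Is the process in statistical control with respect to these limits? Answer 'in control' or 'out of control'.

Compare each point to [9.4, 26.4]: sample 1 = 7.6 < LCL.

out of control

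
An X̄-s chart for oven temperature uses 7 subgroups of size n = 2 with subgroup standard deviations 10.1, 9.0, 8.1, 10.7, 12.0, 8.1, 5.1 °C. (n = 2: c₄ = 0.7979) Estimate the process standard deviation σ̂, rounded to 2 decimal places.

s̄ = (10.1 + 9.0 + 8.1 + 10.7 + 12.0 + 8.1 + 5.1) / 7 = 9.0143
σ̂ = s̄ / c₄ = 9.0143 / 0.7979 = 11.2975

11.30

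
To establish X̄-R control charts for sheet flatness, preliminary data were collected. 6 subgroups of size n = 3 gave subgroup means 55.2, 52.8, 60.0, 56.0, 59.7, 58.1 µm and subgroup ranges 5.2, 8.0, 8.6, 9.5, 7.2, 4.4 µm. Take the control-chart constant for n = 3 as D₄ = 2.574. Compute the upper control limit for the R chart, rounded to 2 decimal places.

R̄ = (5.2 + 8.0 + 8.6 + 9.5 + 7.2 + 4.4) / 6 = 42.9000 / 6 = 7.1500
UCL_R = D₄·R̄ = 2.574 × 7.1500 = 18.4041

18.40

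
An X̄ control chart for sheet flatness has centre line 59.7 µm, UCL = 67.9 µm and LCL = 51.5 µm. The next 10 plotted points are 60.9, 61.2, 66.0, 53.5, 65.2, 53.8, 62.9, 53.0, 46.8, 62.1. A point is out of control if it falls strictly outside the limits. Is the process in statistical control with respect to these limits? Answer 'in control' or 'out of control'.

Compare each point to [51.5, 67.9]: sample 9 = 46.8 < LCL.

out of control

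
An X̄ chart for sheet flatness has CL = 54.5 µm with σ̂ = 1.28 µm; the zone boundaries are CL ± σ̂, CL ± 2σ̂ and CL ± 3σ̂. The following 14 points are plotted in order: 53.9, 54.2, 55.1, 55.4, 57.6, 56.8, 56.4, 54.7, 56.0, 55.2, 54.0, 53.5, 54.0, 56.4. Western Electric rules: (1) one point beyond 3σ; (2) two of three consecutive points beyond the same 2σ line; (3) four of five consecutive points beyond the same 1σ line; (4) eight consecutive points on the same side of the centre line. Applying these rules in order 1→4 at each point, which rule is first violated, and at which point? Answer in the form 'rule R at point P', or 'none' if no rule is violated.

Zone of each point (C = within 1σ̂, B = 1σ̂–2σ̂, A = 2σ̂–3σ̂, * = beyond 3σ̂; sign = side of CL): 1:-C, 2:-C, 3:+C, 4:+C, 5:+A, 6:+B, 7:+B, 8:+C, 9:+B, 10:+C, 11:-C, 12:-C, 13:-C, 14:+B
Rule 3 (four of five consecutive points beyond the same 1σ limit) is satisfied at point 9.

rule 3 at point 9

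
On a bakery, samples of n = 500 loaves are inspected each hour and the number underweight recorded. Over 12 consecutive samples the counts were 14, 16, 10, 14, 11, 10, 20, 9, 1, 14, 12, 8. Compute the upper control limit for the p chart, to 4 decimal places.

p̄ = Σdᵢ / (k·n) = 139 / (12 × 500) = 0.02317
UCL = p̄ + 3·√(p̄(1−p̄)/n) = 0.02317 + 3 × √(0.02317×0.97683/500) = 0.02317 + 3 × 0.00673 = 0.04335

0.0433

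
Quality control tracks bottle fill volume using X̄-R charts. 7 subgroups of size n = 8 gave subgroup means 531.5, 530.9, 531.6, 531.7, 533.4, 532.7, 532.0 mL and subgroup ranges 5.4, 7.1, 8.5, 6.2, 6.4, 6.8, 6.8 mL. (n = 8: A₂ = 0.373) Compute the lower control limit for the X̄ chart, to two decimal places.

X̄̄ = (531.5 + 530.9 + 531.6 + 531.7 + 533.4 + 532.7 + 532.0) / 7 = 3723.8000 / 7 = 531.9714
R̄ = (5.4 + 7.1 + 8.5 + 6.2 + 6.4 + 6.8 + 6.8) / 7 = 47.2000 / 7 = 6.7429
LCL = X̄̄ − A₂·R̄ = 531.9714 − 0.373 × 6.7429 = 529.4563

529.46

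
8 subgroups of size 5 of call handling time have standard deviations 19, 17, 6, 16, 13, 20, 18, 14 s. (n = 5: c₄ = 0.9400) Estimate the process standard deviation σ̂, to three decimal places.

s̄ = (19 + 17 + 6 + 16 + 13 + 20 + 18 + 14) / 8 = 15.3750
σ̂ = s̄ / c₄ = 15.3750 / 0.9400 = 16.3564

16.356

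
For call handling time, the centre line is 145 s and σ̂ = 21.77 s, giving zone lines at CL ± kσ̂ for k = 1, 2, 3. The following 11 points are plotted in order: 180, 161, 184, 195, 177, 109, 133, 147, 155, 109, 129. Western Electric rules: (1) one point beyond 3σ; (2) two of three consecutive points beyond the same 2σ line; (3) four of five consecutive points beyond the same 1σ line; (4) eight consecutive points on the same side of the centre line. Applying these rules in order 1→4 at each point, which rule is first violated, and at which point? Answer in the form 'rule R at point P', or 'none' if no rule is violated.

rule 3 at point 5

Zone of each point (C = within 1σ̂, B = 1σ̂–2σ̂, A = 2σ̂–3σ̂, * = beyond 3σ̂; sign = side of CL): 1:+B, 2:+C, 3:+B, 4:+A, 5:+B, 6:-B, 7:-C, 8:+C, 9:+C, 10:-B, 11:-C
Rule 3 (four of five consecutive points beyond the same 1σ limit) is satisfied at point 5.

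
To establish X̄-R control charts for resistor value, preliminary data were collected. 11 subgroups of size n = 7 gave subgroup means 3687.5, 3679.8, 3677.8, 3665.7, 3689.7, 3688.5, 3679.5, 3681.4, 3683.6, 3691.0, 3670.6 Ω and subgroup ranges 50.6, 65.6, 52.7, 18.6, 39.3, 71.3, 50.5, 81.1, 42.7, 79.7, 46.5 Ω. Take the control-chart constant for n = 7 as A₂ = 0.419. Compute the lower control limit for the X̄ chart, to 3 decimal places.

3658.572

X̄̄ = (3687.5 + 3679.8 + 3677.8 + 3665.7 + 3689.7 + 3688.5 + 3679.5 + 3681.4 + 3683.6 + 3691.0 + 3670.6) / 11 = 40495.1000 / 11 = 3681.3727
R̄ = (50.6 + 65.6 + 52.7 + 18.6 + 39.3 + 71.3 + 50.5 + 81.1 + 42.7 + 79.7 + 46.5) / 11 = 598.6000 / 11 = 54.4182
LCL = X̄̄ − A₂·R̄ = 3681.3727 − 0.419 × 54.4182 = 3658.5715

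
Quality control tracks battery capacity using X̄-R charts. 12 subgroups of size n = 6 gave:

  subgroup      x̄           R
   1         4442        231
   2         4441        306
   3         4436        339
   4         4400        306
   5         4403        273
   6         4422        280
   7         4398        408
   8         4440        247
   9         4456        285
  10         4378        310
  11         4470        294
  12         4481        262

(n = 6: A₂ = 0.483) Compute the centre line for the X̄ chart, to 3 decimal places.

X̄̄ = (4442 + 4441 + 4436 + 4400 + 4403 + 4422 + 4398 + 4440 + 4456 + 4378 + 4470 + 4481) / 12 = 53167.0000 / 12 = 4430.5833
CL = X̄̄ = 4430.5833

4430.583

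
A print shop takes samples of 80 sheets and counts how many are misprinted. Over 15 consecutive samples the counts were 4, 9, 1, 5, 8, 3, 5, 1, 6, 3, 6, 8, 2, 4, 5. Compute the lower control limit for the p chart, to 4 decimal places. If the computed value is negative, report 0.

p̄ = Σdᵢ / (k·n) = 70 / (15 × 80) = 0.05833
LCL = p̄ − 3·√(p̄(1−p̄)/n) = 0.05833 − 3 × 0.02620 = -0.02028 → 0 (negative, so LCL = 0)

0.0000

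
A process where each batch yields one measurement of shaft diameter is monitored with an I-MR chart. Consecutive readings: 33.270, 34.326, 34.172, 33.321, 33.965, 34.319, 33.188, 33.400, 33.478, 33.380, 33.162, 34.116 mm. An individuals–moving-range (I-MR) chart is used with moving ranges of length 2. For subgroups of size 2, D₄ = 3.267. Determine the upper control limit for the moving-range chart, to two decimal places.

1.71

Moving ranges: 1.056, 0.154, 0.851, 0.644, 0.354, 1.131, 0.212, 0.078, 0.098, 0.218, 0.954; M̄R̄ = 5.7500 / 11 = 0.5227
UCL_MR = D₄·M̄R̄ = 3.267 × 0.5227 = 1.7077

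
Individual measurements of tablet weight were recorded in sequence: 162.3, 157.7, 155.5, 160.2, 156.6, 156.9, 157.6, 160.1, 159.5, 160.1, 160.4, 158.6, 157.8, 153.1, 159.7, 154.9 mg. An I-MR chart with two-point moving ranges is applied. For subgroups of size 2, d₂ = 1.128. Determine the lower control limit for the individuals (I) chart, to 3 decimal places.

X̄ = (162.3 + 157.7 + 155.5 + 160.2 + 156.6 + 156.9 + 157.6 + 160.1 + 159.5 + 160.1 + 160.4 + 158.6 + 157.8 + 153.1 + 159.7 + 154.9) / 16 = 158.1875
Moving ranges: 4.6, 2.2, 4.7, 3.6, 0.3, 0.7, 2.5, 0.6, 0.6, 0.3, 1.8, 0.8, 4.7, 6.6, 4.8; M̄R̄ = 38.8000 / 15 = 2.5867
LCL = X̄ − 3·M̄R̄/d₂ = 158.1875 − 3 × 2.5867 / 1.128 = 151.3081

151.308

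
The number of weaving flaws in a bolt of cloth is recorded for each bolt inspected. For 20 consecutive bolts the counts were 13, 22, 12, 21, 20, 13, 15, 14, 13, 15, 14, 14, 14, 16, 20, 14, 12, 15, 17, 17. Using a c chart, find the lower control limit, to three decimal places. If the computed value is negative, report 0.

3.720

c̄ = (13 + 22 + 12 + 21 + 20 + 13 + 15 + 14 + 13 + 15 + 14 + 14 + 14 + 16 + 20 + 14 + 12 + 15 + 17 + 17) / 20 = 311 / 20 = 15.5500
LCL = c̄ − 3√c̄ = 15.5500 − 3 × 3.9433 = 3.7200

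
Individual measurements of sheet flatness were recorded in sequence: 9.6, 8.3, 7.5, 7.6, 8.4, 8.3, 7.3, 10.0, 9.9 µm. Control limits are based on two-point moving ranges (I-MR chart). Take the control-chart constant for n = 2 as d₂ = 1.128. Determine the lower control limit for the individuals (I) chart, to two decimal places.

X̄ = (9.6 + 8.3 + 7.5 + 7.6 + 8.4 + 8.3 + 7.3 + 10.0 + 9.9) / 9 = 8.5444
Moving ranges: 1.3, 0.8, 0.1, 0.8, 0.1, 1.0, 2.7, 0.1; M̄R̄ = 6.9000 / 8 = 0.8625
LCL = X̄ − 3·M̄R̄/d₂ = 8.5444 − 3 × 0.8625 / 1.128 = 6.2506

6.25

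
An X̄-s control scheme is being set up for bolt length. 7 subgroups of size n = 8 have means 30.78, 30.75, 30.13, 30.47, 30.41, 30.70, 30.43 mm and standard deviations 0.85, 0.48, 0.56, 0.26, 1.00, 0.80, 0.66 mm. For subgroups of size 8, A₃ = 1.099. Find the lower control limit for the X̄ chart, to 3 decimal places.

29.801

X̄̄ = (30.78 + 30.75 + 30.13 + 30.47 + 30.41 + 30.70 + 30.43) / 7 = 30.5243
s̄ = (0.85 + 0.48 + 0.56 + 0.26 + 1.00 + 0.80 + 0.66) / 7 = 0.6586
LCL = X̄̄ − A₃·s̄ = 30.5243 − 1.099 × 0.6586 = 29.8005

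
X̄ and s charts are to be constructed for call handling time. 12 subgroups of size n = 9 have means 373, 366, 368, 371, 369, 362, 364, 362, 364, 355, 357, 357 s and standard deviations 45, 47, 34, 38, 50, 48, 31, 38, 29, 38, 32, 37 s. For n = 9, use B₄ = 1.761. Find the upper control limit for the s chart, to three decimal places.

s̄ = (45 + 47 + 34 + 38 + 50 + 48 + 31 + 38 + 29 + 38 + 32 + 37) / 12 = 38.9167
UCL_s = B₄·s̄ = 1.761 × 38.9167 = 68.5322

68.532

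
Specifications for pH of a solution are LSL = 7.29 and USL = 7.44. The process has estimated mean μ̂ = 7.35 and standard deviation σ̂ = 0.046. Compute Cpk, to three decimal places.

Cpu = (USL − μ̂) / (3σ̂) = (7.44 − 7.35) / (3 × 0.046) = 0.6522; Cpl = (μ̂ − LSL) / (3σ̂) = (7.35 − 7.29) / (3 × 0.046) = 0.4348; Cpk = min(Cpu, Cpl) = 0.4348

0.435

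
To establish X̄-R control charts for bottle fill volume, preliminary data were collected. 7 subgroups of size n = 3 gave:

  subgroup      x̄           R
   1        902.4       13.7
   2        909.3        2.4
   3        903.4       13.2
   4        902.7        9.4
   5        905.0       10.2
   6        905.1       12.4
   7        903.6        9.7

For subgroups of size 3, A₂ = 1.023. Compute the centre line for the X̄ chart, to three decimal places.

904.500

X̄̄ = (902.4 + 909.3 + 903.4 + 902.7 + 905.0 + 905.1 + 903.6) / 7 = 6331.5000 / 7 = 904.5000
CL = X̄̄ = 904.5000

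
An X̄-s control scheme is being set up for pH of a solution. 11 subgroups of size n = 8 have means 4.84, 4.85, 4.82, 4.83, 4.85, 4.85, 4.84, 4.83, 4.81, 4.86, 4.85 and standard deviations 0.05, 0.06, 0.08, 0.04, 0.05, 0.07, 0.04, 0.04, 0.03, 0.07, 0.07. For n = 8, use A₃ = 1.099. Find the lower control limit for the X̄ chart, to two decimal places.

X̄̄ = (4.84 + 4.85 + 4.82 + 4.83 + 4.85 + 4.85 + 4.84 + 4.83 + 4.81 + 4.86 + 4.85) / 11 = 4.8391
s̄ = (0.05 + 0.06 + 0.08 + 0.04 + 0.05 + 0.07 + 0.04 + 0.04 + 0.03 + 0.07 + 0.07) / 11 = 0.0545
LCL = X̄̄ − A₃·s̄ = 4.8391 − 1.099 × 0.0545 = 4.7791

4.78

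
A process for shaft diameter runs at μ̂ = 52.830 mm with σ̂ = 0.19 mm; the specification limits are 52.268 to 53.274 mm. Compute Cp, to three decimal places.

Cp = (USL − LSL) / (6σ̂) = (53.274 − 52.268) / (6 × 0.19) = 1.0060 / 1.1400 = 0.8825

0.882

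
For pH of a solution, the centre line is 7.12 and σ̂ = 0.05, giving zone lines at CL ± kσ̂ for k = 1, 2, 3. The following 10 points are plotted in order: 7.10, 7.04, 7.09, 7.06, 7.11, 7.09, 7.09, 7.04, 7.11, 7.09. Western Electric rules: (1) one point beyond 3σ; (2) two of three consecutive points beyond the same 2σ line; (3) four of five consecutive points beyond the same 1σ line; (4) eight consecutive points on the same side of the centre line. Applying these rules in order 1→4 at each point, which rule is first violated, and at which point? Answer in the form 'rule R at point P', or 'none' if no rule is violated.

Zone of each point (C = within 1σ̂, B = 1σ̂–2σ̂, A = 2σ̂–3σ̂, * = beyond 3σ̂; sign = side of CL): 1:-C, 2:-B, 3:-C, 4:-B, 5:-C, 6:-C, 7:-C, 8:-B, 9:-C, 10:-C
Rule 4 (eight consecutive points on the same side of the centre line) is satisfied at point 8.

rule 4 at point 8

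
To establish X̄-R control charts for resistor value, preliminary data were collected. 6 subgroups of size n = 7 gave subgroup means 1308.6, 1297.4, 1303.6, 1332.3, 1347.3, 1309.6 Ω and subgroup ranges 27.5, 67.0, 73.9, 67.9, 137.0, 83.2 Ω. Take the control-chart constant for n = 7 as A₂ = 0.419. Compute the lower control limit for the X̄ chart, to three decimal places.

X̄̄ = (1308.6 + 1297.4 + 1303.6 + 1332.3 + 1347.3 + 1309.6) / 6 = 7898.8000 / 6 = 1316.4667
R̄ = (27.5 + 67.0 + 73.9 + 67.9 + 137.0 + 83.2) / 6 = 456.5000 / 6 = 76.0833
LCL = X̄̄ − A₂·R̄ = 1316.4667 − 0.419 × 76.0833 = 1284.5877

1284.588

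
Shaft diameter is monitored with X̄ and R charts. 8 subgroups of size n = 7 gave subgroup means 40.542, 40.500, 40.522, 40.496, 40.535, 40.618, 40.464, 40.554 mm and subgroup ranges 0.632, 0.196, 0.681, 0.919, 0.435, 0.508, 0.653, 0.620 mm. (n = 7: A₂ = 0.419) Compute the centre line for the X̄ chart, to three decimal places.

X̄̄ = (40.542 + 40.500 + 40.522 + 40.496 + 40.535 + 40.618 + 40.464 + 40.554) / 8 = 324.2310 / 8 = 40.5289
CL = X̄̄ = 40.5289

40.529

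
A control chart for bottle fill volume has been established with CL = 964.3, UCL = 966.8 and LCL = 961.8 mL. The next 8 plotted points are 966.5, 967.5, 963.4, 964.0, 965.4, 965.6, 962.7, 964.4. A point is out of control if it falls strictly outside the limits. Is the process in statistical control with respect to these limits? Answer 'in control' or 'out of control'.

Compare each point to [961.8, 966.8]: sample 2 = 967.5 > UCL.

out of control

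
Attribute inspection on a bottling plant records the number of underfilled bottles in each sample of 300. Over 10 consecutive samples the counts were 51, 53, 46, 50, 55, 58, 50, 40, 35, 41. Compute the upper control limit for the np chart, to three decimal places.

p̄ = Σdᵢ / (k·n) = 479 / (10 × 300) = 0.15967
UCL = np̄ + 3·√(np̄(1−p̄)) = 47.9000 + 3 × √(47.9000×0.84033) = 47.9000 + 3 × 6.3444 = 66.9333

66.933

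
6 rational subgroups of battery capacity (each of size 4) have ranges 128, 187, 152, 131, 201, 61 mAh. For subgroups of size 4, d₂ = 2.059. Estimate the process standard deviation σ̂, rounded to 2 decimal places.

R̄ = (128 + 187 + 152 + 131 + 201 + 61) / 6 = 143.3333
σ̂ = R̄ / d₂ = 143.3333 / 2.059 = 69.6131

69.61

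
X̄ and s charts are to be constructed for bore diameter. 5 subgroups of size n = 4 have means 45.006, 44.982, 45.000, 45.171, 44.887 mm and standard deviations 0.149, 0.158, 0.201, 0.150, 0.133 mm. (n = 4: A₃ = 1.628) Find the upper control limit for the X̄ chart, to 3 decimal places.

45.267

X̄̄ = (45.006 + 44.982 + 45.000 + 45.171 + 44.887) / 5 = 45.0092
s̄ = (0.149 + 0.158 + 0.201 + 0.150 + 0.133) / 5 = 0.1582
UCL = X̄̄ + A₃·s̄ = 45.0092 + 1.628 × 0.1582 = 45.2667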